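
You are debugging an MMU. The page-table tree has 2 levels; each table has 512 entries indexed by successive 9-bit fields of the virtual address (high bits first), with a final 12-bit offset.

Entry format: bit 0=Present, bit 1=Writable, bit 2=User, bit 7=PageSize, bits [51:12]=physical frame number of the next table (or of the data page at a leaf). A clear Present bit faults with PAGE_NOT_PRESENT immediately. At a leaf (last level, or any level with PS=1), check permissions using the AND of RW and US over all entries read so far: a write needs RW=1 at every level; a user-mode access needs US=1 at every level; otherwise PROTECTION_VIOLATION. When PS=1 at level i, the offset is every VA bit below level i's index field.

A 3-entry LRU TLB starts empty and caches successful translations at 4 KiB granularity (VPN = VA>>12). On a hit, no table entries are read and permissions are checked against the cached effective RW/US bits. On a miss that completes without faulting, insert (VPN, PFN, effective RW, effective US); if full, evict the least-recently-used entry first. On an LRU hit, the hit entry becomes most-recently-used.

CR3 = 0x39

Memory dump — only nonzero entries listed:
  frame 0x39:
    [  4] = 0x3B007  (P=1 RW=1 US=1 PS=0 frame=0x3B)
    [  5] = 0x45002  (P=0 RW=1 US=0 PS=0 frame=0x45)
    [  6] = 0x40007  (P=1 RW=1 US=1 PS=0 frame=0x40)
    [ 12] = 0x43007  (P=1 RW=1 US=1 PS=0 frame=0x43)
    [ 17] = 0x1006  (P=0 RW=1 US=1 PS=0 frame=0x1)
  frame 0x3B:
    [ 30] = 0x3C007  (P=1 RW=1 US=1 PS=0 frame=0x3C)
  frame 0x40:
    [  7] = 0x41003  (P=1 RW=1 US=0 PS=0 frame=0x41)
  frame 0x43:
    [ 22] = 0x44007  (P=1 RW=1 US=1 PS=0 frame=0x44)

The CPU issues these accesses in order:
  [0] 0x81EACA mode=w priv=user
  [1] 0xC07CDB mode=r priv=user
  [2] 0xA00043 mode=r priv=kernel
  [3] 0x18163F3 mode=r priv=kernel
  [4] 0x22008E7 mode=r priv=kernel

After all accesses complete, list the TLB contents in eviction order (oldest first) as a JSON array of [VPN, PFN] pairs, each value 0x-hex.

Trace:
#0 VA=0x81EACA (w,user):
  lvl0: tbl 0x39, slot 4 ⇒ 0x3B007 (P1/RW1/US1/PS0)
  lvl1: tbl 0x3B, slot 30 ⇒ 0x3C007 (P1/RW1/US1/PS0)
  ⇒ phys 0x3CACA  [2 reads]
#1 VA=0xC07CDB (r,user):
  lvl0: tbl 0x39, slot 6 ⇒ 0x40007 (P1/RW1/US1/PS0)
  lvl1: tbl 0x40, slot 7 ⇒ 0x41003 (P1/RW1/US0/PS0)
  ⇒ fault: PROTECTION_VIOLATION  — 2 lookups
#2 VA=0xA00043 (r,kernel):
  lvl0: tbl 0x39, slot 5 ⇒ 0x45002 (P0/RW1/US0/PS0)
  ⇒ fault: PAGE_NOT_PRESENT  — 1 lookups
#3 VA=0x18163F3 (r,kernel):
  lvl0: tbl 0x39, slot 12 ⇒ 0x43007 (P1/RW1/US1/PS0)
  lvl1: tbl 0x43, slot 22 ⇒ 0x44007 (P1/RW1/US1/PS0)
  ⇒ phys 0x443F3  [2 reads]
#4 VA=0x22008E7 (r,kernel):
  lvl0: tbl 0x39, slot 17 ⇒ 0x1006 (P0/RW1/US1/PS0)
  ⇒ fault: PAGE_NOT_PRESENT  — 1 lookups

TLB: [["0x81E", "0x3C"], ["0x1816", "0x44"]]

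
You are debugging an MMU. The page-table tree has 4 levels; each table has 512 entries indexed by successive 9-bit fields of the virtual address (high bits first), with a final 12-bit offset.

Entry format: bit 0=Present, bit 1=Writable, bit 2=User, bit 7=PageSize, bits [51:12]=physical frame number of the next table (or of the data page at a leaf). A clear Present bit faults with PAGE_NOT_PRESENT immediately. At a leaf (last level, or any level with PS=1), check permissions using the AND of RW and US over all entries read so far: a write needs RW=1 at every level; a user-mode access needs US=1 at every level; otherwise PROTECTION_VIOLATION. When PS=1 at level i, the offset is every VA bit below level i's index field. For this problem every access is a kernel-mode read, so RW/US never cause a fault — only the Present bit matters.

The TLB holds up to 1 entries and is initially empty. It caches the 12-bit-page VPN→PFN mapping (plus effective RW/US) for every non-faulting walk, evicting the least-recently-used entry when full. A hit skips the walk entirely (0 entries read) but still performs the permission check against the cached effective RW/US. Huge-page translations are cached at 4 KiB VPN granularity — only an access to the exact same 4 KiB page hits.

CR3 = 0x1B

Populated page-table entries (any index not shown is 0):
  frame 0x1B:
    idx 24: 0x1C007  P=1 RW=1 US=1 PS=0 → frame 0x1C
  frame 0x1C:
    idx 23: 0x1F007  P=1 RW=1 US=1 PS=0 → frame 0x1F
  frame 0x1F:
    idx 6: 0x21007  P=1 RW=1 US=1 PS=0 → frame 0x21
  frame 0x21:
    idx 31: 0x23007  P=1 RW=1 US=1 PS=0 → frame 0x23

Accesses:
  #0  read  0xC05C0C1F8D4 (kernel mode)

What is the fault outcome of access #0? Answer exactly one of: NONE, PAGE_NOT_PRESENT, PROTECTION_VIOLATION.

Per-access translation:
#0 VA=0xC05C0C1F8D4 (r,kernel):
  L0: frame=0x1B idx=24 entry=0x1C007 [P=1 RW=1 US=1 PS=0]
  L1: frame=0x1C idx=23 entry=0x1F007 [P=1 RW=1 US=1 PS=0]
  L2: frame=0x1F idx=6 entry=0x21007 [P=1 RW=1 US=1 PS=0]
  L3: frame=0x21 idx=31 entry=0x23007 [P=1 RW=1 US=1 PS=0]
  ✓ 0x238D4  — 4 lookups

Access #0 fault: NONE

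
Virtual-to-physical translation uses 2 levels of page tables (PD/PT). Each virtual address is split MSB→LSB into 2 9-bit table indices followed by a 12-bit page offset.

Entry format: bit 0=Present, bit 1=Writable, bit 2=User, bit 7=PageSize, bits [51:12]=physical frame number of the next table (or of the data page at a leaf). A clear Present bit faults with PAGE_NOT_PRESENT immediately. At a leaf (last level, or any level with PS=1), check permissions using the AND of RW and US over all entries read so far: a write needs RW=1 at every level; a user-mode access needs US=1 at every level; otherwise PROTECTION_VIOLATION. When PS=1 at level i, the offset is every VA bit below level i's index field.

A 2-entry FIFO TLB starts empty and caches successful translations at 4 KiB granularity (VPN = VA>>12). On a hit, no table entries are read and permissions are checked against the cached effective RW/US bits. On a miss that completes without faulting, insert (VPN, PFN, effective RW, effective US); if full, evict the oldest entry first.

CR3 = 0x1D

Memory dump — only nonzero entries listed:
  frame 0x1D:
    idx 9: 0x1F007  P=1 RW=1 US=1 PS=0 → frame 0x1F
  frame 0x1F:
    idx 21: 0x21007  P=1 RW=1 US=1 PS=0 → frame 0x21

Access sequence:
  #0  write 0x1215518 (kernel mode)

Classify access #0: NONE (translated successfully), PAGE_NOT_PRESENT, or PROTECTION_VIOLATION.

Walk each access:
#0 VA=0x1215518 (w,kernel):
  lvl0: tbl 0x1D, slot 9 ⇒ 0x1F007 (P1/RW1/US1/PS0)
  lvl1: tbl 0x1F, slot 21 ⇒ 0x21007 (P1/RW1/US1/PS0)
  ⇒ phys 0x21518  [2 reads]

Access #0 fault: NONE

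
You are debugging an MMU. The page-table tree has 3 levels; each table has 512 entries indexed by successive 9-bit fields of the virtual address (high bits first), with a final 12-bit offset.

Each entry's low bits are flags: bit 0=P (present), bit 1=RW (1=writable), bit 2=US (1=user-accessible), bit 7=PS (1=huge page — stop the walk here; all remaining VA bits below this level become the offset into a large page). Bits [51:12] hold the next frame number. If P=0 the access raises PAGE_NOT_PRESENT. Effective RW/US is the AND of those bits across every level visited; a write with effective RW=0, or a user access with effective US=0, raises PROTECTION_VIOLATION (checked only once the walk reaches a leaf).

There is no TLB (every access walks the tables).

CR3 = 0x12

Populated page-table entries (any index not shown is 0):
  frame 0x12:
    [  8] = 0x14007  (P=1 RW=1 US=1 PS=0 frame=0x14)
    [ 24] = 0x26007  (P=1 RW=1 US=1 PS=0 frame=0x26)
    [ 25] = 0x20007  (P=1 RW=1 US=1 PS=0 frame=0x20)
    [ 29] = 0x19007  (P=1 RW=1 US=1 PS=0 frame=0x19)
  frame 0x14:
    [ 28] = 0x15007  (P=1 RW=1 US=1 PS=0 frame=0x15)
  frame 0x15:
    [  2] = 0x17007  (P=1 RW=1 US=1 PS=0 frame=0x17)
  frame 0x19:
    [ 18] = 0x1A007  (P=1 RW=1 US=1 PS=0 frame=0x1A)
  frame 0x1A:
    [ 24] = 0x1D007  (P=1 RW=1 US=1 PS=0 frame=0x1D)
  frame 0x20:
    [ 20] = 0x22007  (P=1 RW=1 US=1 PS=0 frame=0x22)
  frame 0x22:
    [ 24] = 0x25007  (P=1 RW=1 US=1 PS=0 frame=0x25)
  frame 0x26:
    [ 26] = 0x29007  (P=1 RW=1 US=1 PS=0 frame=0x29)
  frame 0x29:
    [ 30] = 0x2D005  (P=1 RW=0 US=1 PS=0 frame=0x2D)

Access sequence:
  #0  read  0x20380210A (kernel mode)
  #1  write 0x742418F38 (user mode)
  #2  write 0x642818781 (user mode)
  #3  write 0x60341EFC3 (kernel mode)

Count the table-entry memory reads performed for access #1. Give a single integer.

Per-access translation:
#0 VA=0x20380210A (r,kernel):
  [0] read 0x12 idx=8: raw=0x14007 flags P=1 W=1 U=1 S=0
  [1] read 0x14 idx=28: raw=0x15007 flags P=1 W=1 U=1 S=0
  [2] read 0x15 idx=2: raw=0x17007 flags P=1 W=1 U=1 S=0
  ⇒ phys 0x1710A  [3 reads]
#1 VA=0x742418F38 (w,user):
  [0] read 0x12 idx=29: raw=0x19007 flags P=1 W=1 U=1 S=0
  [1] read 0x19 idx=18: raw=0x1A007 flags P=1 W=1 U=1 S=0
  [2] read 0x1A idx=24: raw=0x1D007 flags P=1 W=1 U=1 S=0
  ⇒ phys 0x1DF38  [3 reads]
#2 VA=0x642818781 (w,user):
  [0] read 0x12 idx=25: raw=0x20007 flags P=1 W=1 U=1 S=0
  [1] read 0x20 idx=20: raw=0x22007 flags P=1 W=1 U=1 S=0
  [2] read 0x22 idx=24: raw=0x25007 flags P=1 W=1 U=1 S=0
  ⇒ phys 0x25781  [3 reads]
#3 VA=0x60341EFC3 (w,kernel):
  [0] read 0x12 idx=24: raw=0x26007 flags P=1 W=1 U=1 S=0
  [1] read 0x26 idx=26: raw=0x29007 flags P=1 W=1 U=1 S=0
  [2] read 0x29 idx=30: raw=0x2D005 flags P=1 W=0 U=1 S=0
  ✗ PROTECTION_VIOLATION  [3 reads]

Entries read for #1: 3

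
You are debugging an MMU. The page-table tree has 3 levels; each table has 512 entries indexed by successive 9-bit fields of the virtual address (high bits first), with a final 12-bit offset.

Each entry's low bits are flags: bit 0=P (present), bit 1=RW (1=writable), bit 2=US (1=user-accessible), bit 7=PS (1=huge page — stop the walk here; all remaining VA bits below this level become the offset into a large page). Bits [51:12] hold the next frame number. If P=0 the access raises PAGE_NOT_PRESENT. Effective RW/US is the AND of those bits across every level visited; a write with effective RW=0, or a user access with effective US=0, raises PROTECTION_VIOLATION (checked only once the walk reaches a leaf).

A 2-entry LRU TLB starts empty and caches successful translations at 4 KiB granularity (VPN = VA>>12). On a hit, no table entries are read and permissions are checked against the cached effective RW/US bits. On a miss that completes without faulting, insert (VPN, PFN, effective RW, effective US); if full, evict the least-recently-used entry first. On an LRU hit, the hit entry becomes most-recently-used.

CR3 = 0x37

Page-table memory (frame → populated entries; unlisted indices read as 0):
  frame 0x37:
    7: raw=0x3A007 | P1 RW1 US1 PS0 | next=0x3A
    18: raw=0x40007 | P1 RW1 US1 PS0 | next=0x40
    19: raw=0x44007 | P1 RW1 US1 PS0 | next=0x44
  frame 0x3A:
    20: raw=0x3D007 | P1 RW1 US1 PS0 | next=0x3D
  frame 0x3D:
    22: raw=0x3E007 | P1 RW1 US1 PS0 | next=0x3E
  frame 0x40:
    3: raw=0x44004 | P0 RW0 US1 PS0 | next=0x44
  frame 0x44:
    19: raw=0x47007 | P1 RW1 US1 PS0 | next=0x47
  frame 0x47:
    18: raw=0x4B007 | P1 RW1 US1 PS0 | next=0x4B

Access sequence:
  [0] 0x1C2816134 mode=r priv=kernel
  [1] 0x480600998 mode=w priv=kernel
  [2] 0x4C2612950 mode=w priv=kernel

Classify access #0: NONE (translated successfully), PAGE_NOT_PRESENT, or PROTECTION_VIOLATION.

Walk each access:
#0 VA=0x1C2816134 (r,kernel):
  lvl0: tbl 0x37, slot 7 ⇒ 0x3A007 (P1/RW1/US1/PS0)
  lvl1: tbl 0x3A, slot 20 ⇒ 0x3D007 (P1/RW1/US1/PS0)
  lvl2: tbl 0x3D, slot 22 ⇒ 0x3E007 (P1/RW1/US1/PS0)
  ⇒ phys 0x3E134  [3 reads]
#1 VA=0x480600998 (w,kernel):
  lvl0: tbl 0x37, slot 18 ⇒ 0x40007 (P1/RW1/US1/PS0)
  lvl1: tbl 0x40, slot 3 ⇒ 0x44004 (P0/RW0/US1/PS0)
  ✗ PAGE_NOT_PRESENT  [2 reads]
#2 VA=0x4C2612950 (w,kernel):
  lvl0: tbl 0x37, slot 19 ⇒ 0x44007 (P1/RW1/US1/PS0)
  lvl1: tbl 0x44, slot 19 ⇒ 0x47007 (P1/RW1/US1/PS0)
  lvl2: tbl 0x47, slot 18 ⇒ 0x4B007 (P1/RW1/US1/PS0)
  ⇒ phys 0x4B950  [3 reads]

Access #0 fault: NONE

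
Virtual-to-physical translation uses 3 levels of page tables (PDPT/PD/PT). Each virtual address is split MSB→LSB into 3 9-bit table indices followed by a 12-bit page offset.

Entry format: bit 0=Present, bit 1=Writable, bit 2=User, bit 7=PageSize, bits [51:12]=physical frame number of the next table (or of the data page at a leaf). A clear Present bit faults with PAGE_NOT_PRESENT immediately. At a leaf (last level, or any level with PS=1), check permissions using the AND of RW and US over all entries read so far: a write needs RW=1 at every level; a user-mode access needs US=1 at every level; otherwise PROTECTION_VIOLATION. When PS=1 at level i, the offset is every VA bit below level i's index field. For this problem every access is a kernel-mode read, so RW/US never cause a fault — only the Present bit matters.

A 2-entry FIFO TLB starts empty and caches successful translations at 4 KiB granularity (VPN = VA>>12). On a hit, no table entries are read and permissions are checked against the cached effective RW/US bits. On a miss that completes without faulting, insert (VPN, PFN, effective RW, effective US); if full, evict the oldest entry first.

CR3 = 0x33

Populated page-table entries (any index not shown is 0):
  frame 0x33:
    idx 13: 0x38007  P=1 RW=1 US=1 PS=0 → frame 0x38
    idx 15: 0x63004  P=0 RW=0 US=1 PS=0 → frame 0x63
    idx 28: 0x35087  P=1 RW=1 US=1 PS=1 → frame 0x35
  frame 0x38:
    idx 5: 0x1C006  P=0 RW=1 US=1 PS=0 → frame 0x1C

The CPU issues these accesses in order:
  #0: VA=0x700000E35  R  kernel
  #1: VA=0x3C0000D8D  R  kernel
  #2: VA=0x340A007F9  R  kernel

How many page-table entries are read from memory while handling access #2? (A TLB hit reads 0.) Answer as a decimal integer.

Walk each access:
#0 VA=0x700000E35 (r,kernel):
  L0 @0x33[28] → 0x35087  P=1,RW=1,US=1,PS=1
  → PA=0x35E35 (huge @L0)  (1 entries read)
#1 VA=0x3C0000D8D (r,kernel):
  L0 @0x33[15] → 0x63004  P=0,RW=0,US=1,PS=0
  ✗ PAGE_NOT_PRESENT  [1 reads]
#2 VA=0x340A007F9 (r,kernel):
  L0 @0x33[13] → 0x38007  P=1,RW=1,US=1,PS=0
  L1 @0x38[5] → 0x1C006  P=0,RW=1,US=1,PS=0
  ✗ PAGE_NOT_PRESENT  [2 reads]

Entries read for #2: 2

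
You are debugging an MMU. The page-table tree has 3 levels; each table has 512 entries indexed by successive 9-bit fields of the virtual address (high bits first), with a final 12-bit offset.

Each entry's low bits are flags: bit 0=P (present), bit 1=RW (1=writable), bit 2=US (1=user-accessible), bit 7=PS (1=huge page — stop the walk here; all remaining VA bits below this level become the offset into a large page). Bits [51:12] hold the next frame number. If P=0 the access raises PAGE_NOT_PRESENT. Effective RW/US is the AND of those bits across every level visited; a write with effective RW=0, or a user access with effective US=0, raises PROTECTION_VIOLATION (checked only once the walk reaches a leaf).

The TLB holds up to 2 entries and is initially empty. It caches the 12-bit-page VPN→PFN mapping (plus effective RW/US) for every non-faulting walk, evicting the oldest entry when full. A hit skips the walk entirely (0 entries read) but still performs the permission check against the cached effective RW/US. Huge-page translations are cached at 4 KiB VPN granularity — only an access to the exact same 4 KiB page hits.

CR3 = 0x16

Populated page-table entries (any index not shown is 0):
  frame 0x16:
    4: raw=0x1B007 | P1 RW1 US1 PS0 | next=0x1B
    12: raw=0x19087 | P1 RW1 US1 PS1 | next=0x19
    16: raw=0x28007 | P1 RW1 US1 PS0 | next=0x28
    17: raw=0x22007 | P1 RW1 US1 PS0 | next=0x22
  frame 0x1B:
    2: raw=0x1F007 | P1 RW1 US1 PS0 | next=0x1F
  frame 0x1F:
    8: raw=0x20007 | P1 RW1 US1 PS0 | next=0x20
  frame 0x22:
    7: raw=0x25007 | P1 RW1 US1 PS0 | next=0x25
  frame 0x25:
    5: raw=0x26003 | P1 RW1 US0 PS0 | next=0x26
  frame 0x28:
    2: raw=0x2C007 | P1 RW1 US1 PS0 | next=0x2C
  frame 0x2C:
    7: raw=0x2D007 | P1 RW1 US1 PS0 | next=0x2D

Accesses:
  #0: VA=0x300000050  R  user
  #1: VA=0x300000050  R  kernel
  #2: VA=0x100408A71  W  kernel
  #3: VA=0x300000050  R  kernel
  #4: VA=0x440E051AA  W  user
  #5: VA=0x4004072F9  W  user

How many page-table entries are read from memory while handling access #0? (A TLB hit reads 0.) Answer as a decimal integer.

Walk each access:
#0 VA=0x300000050 (r,user):
  lvl0: tbl 0x16, slot 12 ⇒ 0x19087 (P1/RW1/US1/PS1)
  ⇒ phys 0x19050 (huge @L0)  [1 reads]
#1 VA=0x300000050 (r,kernel):
  TLB hit vpn=0x300000 → PA=0x19050
#2 VA=0x100408A71 (w,kernel):
  lvl0: tbl 0x16, slot 4 ⇒ 0x1B007 (P1/RW1/US1/PS0)
  lvl1: tbl 0x1B, slot 2 ⇒ 0x1F007 (P1/RW1/US1/PS0)
  lvl2: tbl 0x1F, slot 8 ⇒ 0x20007 (P1/RW1/US1/PS0)
  ⇒ phys 0x20A71  [3 reads]
#3 VA=0x300000050 (r,kernel):
  TLB hit vpn=0x300000 → PA=0x19050
#4 VA=0x440E051AA (w,user):
  lvl0: tbl 0x16, slot 17 ⇒ 0x22007 (P1/RW1/US1/PS0)
  lvl1: tbl 0x22, slot 7 ⇒ 0x25007 (P1/RW1/US1/PS0)
  lvl2: tbl 0x25, slot 5 ⇒ 0x26003 (P1/RW1/US0/PS0)
  ✗ PROTECTION_VIOLATION  [3 reads]
#5 VA=0x4004072F9 (w,user):
  lvl0: tbl 0x16, slot 16 ⇒ 0x28007 (P1/RW1/US1/PS0)
  lvl1: tbl 0x28, slot 2 ⇒ 0x2C007 (P1/RW1/US1/PS0)
  lvl2: tbl 0x2C, slot 7 ⇒ 0x2D007 (P1/RW1/US1/PS0)
  ⇒ phys 0x2D2F9  [3 reads]

Entries read for #0: 1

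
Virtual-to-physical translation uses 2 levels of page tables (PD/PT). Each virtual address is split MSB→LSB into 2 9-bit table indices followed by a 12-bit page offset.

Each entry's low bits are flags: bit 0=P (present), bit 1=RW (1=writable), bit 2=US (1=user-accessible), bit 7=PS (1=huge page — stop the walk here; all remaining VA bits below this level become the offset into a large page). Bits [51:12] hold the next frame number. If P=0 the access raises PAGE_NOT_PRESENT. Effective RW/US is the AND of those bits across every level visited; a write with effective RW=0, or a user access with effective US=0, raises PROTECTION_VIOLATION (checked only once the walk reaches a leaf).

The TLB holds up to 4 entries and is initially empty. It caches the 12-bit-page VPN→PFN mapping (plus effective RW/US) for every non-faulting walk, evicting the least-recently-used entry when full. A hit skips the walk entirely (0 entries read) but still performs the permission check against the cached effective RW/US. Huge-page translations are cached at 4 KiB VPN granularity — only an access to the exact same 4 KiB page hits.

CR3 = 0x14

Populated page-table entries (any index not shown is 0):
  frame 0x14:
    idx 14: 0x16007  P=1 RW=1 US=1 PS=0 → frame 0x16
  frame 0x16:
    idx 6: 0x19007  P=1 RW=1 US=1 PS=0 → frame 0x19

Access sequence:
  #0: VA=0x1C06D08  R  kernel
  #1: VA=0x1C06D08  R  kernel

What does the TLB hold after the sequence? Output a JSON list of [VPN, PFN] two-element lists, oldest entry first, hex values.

Per-access translation:
#0 VA=0x1C06D08 (r,kernel):
  L0 @0x14[14] → 0x16007  P=1,RW=1,US=1,PS=0
  L1 @0x16[6] → 0x19007  P=1,RW=1,US=1,PS=0
  ⇒ phys 0x19D08  [2 reads]
#1 VA=0x1C06D08 (r,kernel):
  TLB hit vpn=0x1C06 → PA=0x19D08

TLB: [["0x1C06", "0x19"]]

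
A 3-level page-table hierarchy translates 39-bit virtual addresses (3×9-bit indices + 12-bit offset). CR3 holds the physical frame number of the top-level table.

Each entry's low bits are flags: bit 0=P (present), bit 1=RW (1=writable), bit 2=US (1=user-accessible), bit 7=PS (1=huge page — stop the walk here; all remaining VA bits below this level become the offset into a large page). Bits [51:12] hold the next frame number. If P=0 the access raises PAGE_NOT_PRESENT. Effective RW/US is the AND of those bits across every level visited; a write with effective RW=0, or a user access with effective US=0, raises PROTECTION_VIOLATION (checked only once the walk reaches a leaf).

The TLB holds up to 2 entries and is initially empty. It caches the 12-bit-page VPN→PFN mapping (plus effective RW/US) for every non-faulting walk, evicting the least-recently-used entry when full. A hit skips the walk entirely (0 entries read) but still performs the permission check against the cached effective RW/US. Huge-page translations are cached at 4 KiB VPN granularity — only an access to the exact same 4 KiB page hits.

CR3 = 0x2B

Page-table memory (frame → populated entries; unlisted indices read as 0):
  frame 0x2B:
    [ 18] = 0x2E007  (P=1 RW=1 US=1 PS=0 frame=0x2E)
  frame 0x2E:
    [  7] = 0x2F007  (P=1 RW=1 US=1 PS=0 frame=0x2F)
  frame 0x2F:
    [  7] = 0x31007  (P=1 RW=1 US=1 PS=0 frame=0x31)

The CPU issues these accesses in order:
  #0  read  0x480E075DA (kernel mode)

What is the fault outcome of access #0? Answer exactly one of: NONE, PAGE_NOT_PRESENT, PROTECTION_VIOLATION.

Trace:
#0 VA=0x480E075DA (r,kernel):
  L0: frame=0x2B idx=18 entry=0x2E007 [P=1 RW=1 US=1 PS=0]
  L1: frame=0x2E idx=7 entry=0x2F007 [P=1 RW=1 US=1 PS=0]
  L2: frame=0x2F idx=7 entry=0x31007 [P=1 RW=1 US=1 PS=0]
  ⇒ phys 0x315DA  [3 reads]

Access #0 fault: NONE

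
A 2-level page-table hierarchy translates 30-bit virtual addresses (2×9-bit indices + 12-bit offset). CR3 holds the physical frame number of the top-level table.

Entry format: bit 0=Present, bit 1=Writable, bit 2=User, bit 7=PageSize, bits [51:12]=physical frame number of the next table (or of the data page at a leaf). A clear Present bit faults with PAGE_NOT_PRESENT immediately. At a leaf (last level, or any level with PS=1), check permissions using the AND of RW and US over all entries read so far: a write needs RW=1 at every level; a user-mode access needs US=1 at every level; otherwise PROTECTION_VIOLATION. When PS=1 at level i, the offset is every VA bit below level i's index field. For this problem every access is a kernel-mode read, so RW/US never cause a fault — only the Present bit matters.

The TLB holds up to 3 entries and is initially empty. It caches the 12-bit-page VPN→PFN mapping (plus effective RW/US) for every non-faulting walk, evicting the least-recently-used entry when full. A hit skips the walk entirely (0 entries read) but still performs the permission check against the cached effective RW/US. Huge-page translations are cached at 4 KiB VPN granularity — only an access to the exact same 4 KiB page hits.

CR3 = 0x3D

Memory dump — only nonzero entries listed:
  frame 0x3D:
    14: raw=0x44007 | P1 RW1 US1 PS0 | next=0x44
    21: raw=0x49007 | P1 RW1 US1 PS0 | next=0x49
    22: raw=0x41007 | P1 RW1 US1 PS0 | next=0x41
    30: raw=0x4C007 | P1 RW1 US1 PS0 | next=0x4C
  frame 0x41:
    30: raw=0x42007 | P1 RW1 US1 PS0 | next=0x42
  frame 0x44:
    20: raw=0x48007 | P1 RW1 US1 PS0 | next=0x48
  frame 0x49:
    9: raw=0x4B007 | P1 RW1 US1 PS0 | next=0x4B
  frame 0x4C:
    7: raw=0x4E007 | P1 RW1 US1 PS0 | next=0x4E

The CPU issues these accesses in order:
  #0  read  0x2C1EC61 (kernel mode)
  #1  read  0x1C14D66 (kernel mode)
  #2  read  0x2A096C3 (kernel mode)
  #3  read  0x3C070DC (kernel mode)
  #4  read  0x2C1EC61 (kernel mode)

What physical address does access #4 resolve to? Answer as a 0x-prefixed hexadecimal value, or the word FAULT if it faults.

Walk each access:
#0 VA=0x2C1EC61 (r,kernel):
  [0] read 0x3D idx=22: raw=0x41007 flags P=1 W=1 U=1 S=0
  [1] read 0x41 idx=30: raw=0x42007 flags P=1 W=1 U=1 S=0
  → PA=0x42C61  (2 entries read)
#1 VA=0x1C14D66 (r,kernel):
  [0] read 0x3D idx=14: raw=0x44007 flags P=1 W=1 U=1 S=0
  [1] read 0x44 idx=20: raw=0x48007 flags P=1 W=1 U=1 S=0
  → PA=0x48D66  (2 entries read)
#2 VA=0x2A096C3 (r,kernel):
  [0] read 0x3D idx=21: raw=0x49007 flags P=1 W=1 U=1 S=0
  [1] read 0x49 idx=9: raw=0x4B007 flags P=1 W=1 U=1 S=0
  → PA=0x4B6C3  (2 entries read)
#3 VA=0x3C070DC (r,kernel):
  [0] read 0x3D idx=30: raw=0x4C007 flags P=1 W=1 U=1 S=0
  [1] read 0x4C idx=7: raw=0x4E007 flags P=1 W=1 U=1 S=0
  → PA=0x4E0DC  (2 entries read)
#4 VA=0x2C1EC61 (r,kernel):
  [0] read 0x3D idx=22: raw=0x41007 flags P=1 W=1 U=1 S=0
  [1] read 0x41 idx=30: raw=0x42007 flags P=1 W=1 U=1 S=0
  → PA=0x42C61  (2 entries read)

Access #4 PA: 0x42C61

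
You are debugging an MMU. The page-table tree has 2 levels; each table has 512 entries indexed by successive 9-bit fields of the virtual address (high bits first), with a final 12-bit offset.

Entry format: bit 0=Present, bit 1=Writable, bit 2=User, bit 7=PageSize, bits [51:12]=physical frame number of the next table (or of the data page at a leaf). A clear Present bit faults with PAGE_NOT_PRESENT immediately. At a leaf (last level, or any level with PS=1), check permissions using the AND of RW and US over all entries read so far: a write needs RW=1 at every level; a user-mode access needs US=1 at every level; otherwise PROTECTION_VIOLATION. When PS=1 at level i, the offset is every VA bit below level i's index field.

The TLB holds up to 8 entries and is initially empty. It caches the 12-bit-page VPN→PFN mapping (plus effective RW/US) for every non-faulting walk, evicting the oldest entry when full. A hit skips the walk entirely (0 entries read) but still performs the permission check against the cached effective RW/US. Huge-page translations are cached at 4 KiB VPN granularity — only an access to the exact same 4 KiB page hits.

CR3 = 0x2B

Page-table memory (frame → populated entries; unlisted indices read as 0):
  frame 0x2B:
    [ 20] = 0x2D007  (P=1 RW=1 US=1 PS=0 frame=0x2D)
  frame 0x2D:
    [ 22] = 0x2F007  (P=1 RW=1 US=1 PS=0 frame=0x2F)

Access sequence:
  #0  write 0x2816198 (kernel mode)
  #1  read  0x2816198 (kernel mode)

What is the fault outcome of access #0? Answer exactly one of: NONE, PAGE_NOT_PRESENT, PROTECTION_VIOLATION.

Per-access translation:
#0 VA=0x2816198 (w,kernel):
  L0: frame=0x2B idx=20 entry=0x2D007 [P=1 RW=1 US=1 PS=0]
  L1: frame=0x2D idx=22 entry=0x2F007 [P=1 RW=1 US=1 PS=0]
  → PA=0x2F198  (2 entries read)
#1 VA=0x2816198 (r,kernel):
  TLB hit vpn=0x2816 → PA=0x2F198

Access #0 fault: NONE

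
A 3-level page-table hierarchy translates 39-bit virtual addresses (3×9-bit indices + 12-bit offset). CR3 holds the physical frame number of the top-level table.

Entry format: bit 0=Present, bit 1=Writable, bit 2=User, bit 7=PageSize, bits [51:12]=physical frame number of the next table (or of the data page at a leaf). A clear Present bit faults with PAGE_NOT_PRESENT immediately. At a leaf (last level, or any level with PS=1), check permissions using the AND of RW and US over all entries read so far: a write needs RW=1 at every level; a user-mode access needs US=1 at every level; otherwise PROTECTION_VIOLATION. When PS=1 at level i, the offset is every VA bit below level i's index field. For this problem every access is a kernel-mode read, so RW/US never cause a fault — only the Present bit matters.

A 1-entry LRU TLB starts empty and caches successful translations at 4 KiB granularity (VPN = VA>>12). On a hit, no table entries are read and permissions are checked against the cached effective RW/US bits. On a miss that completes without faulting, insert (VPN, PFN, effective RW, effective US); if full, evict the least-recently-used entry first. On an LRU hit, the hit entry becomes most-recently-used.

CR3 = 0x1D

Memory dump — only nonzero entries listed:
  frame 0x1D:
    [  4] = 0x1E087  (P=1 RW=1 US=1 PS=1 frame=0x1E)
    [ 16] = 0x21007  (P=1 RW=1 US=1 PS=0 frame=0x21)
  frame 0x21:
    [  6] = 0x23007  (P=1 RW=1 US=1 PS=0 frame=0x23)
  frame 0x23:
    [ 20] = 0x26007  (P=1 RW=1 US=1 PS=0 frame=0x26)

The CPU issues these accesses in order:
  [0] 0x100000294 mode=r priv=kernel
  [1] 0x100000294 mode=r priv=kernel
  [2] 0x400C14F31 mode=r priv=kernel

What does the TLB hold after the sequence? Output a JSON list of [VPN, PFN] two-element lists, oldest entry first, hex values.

Walk each access:
#0 VA=0x100000294 (r,kernel):
  L0 @0x1D[4] → 0x1E087  P=1,RW=1,US=1,PS=1
  ✓ 0x1E294 (huge @L0)  — 1 lookups
#1 VA=0x100000294 (r,kernel):
  TLB hit vpn=0x100000 → PA=0x1E294
#2 VA=0x400C14F31 (r,kernel):
  L0 @0x1D[16] → 0x21007  P=1,RW=1,US=1,PS=0
  L1 @0x21[6] → 0x23007  P=1,RW=1,US=1,PS=0
  L2 @0x23[20] → 0x26007  P=1,RW=1,US=1,PS=0
  ✓ 0x26F31  — 3 lookups

TLB: [["0x400C14", "0x26"]]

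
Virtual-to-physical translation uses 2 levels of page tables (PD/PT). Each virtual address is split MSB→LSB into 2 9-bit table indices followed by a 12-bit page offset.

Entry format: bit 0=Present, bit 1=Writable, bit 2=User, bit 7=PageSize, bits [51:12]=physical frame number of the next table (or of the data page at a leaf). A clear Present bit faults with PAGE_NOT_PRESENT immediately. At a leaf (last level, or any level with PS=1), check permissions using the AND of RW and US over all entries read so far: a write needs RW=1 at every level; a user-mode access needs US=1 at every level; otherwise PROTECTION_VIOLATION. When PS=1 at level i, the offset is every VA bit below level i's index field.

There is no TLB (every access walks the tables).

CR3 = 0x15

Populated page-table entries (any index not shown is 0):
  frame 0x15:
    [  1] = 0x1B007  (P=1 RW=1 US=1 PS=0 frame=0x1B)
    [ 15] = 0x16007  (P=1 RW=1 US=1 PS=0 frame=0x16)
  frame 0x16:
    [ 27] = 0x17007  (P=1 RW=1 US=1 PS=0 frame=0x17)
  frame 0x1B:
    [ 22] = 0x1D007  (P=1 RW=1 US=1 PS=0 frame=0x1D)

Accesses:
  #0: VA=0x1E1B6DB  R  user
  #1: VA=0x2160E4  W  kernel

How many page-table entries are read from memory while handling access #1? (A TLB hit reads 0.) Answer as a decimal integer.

Per-access translation:
#0 VA=0x1E1B6DB (r,user):
  L0 @0x15[15] → 0x16007  P=1,RW=1,US=1,PS=0
  L1 @0x16[27] → 0x17007  P=1,RW=1,US=1,PS=0
  ⇒ phys 0x176DB  [2 reads]
#1 VA=0x2160E4 (w,kernel):
  L0 @0x15[1] → 0x1B007  P=1,RW=1,US=1,PS=0
  L1 @0x1B[22] → 0x1D007  P=1,RW=1,US=1,PS=0
  ⇒ phys 0x1D0E4  [2 reads]

Entries read for #1: 2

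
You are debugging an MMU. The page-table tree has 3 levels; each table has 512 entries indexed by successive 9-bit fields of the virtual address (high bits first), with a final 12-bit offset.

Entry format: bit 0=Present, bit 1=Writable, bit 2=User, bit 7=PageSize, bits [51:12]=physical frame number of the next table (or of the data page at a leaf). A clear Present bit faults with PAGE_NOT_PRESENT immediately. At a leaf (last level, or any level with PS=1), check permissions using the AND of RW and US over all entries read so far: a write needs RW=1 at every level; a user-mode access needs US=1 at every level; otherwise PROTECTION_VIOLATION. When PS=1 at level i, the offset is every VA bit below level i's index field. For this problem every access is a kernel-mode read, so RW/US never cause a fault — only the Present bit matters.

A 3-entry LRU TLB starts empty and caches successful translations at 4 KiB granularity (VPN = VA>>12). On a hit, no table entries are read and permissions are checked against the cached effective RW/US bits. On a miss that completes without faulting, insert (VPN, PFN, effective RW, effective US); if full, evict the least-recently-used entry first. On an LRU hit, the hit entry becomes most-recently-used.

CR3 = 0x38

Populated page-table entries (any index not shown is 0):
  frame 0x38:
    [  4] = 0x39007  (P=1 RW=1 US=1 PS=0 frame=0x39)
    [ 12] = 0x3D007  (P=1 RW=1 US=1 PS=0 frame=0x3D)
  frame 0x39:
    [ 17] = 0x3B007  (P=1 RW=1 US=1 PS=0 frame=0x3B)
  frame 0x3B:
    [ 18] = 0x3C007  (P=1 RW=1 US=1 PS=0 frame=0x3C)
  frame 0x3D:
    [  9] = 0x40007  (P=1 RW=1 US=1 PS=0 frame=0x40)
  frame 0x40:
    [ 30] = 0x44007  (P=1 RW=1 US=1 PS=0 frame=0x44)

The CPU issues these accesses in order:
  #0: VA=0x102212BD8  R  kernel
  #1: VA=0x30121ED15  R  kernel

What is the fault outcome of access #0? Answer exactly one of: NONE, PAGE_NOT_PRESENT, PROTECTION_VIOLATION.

Per-access translation:
#0 VA=0x102212BD8 (r,kernel):
  L0 @0x38[4] → 0x39007  P=1,RW=1,US=1,PS=0
  L1 @0x39[17] → 0x3B007  P=1,RW=1,US=1,PS=0
  L2 @0x3B[18] → 0x3C007  P=1,RW=1,US=1,PS=0
  → PA=0x3CBD8  (3 entries read)
#1 VA=0x30121ED15 (r,kernel):
  L0 @0x38[12] → 0x3D007  P=1,RW=1,US=1,PS=0
  L1 @0x3D[9] → 0x40007  P=1,RW=1,US=1,PS=0
  L2 @0x40[30] → 0x44007  P=1,RW=1,US=1,PS=0
  → PA=0x44D15  (3 entries read)

Access #0 fault: NONE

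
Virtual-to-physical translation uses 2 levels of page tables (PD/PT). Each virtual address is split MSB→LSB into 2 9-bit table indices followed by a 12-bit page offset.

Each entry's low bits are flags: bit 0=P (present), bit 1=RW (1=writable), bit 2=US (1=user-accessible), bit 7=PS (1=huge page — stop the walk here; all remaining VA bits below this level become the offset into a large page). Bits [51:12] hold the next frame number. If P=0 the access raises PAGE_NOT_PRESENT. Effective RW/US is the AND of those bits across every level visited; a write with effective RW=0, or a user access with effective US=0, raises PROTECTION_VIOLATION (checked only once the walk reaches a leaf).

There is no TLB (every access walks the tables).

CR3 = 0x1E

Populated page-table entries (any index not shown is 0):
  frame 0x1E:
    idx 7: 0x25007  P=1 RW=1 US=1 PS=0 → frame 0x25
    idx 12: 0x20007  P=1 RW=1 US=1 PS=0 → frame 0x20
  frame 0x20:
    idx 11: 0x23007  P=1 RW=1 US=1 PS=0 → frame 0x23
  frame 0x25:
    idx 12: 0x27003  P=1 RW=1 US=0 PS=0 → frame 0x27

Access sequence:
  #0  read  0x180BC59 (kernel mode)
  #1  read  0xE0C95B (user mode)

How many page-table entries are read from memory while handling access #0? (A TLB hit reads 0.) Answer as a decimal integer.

Trace:
#0 VA=0x180BC59 (r,kernel):
  L0 @0x1E[12] → 0x20007  P=1,RW=1,US=1,PS=0
  L1 @0x20[11] → 0x23007  P=1,RW=1,US=1,PS=0
  ✓ 0x23C59  — 2 lookups
#1 VA=0xE0C95B (r,user):
  L0 @0x1E[7] → 0x25007  P=1,RW=1,US=1,PS=0
  L1 @0x25[12] → 0x27003  P=1,RW=1,US=0,PS=0
  → PROTECTION_VIOLATION  (2 entries read)

Entries read for #0: 2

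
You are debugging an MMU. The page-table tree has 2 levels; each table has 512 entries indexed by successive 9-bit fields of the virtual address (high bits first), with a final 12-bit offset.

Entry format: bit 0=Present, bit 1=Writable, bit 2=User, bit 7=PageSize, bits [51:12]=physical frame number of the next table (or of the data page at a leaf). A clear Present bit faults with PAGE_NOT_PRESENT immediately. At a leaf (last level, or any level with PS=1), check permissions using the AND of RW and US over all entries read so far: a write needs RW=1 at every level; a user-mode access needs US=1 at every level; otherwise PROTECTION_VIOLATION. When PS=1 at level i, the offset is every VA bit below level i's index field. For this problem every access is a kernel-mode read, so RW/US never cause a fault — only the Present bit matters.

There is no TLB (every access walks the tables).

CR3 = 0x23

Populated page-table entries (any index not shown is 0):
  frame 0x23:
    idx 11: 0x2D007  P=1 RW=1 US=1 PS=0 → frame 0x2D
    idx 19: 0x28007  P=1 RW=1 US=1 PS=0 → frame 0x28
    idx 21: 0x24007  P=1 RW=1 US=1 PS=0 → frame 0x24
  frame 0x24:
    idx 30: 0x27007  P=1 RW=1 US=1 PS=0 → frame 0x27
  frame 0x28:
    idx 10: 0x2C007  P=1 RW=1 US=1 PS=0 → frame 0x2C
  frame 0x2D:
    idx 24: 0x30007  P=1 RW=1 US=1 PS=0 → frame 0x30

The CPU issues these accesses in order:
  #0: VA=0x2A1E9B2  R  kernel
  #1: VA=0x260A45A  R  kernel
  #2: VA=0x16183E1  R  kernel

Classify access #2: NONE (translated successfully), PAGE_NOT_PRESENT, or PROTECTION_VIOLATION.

Per-access translation:
#0 VA=0x2A1E9B2 (r,kernel):
  [0] read 0x23 idx=21: raw=0x24007 flags P=1 W=1 U=1 S=0
  [1] read 0x24 idx=30: raw=0x27007 flags P=1 W=1 U=1 S=0
  ⇒ phys 0x279B2  [2 reads]
#1 VA=0x260A45A (r,kernel):
  [0] read 0x23 idx=19: raw=0x28007 flags P=1 W=1 U=1 S=0
  [1] read 0x28 idx=10: raw=0x2C007 flags P=1 W=1 U=1 S=0
  ⇒ phys 0x2C45A  [2 reads]
#2 VA=0x16183E1 (r,kernel):
  [0] read 0x23 idx=11: raw=0x2D007 flags P=1 W=1 U=1 S=0
  [1] read 0x2D idx=24: raw=0x30007 flags P=1 W=1 U=1 S=0
  ⇒ phys 0x303E1  [2 reads]

Access #2 fault: NONE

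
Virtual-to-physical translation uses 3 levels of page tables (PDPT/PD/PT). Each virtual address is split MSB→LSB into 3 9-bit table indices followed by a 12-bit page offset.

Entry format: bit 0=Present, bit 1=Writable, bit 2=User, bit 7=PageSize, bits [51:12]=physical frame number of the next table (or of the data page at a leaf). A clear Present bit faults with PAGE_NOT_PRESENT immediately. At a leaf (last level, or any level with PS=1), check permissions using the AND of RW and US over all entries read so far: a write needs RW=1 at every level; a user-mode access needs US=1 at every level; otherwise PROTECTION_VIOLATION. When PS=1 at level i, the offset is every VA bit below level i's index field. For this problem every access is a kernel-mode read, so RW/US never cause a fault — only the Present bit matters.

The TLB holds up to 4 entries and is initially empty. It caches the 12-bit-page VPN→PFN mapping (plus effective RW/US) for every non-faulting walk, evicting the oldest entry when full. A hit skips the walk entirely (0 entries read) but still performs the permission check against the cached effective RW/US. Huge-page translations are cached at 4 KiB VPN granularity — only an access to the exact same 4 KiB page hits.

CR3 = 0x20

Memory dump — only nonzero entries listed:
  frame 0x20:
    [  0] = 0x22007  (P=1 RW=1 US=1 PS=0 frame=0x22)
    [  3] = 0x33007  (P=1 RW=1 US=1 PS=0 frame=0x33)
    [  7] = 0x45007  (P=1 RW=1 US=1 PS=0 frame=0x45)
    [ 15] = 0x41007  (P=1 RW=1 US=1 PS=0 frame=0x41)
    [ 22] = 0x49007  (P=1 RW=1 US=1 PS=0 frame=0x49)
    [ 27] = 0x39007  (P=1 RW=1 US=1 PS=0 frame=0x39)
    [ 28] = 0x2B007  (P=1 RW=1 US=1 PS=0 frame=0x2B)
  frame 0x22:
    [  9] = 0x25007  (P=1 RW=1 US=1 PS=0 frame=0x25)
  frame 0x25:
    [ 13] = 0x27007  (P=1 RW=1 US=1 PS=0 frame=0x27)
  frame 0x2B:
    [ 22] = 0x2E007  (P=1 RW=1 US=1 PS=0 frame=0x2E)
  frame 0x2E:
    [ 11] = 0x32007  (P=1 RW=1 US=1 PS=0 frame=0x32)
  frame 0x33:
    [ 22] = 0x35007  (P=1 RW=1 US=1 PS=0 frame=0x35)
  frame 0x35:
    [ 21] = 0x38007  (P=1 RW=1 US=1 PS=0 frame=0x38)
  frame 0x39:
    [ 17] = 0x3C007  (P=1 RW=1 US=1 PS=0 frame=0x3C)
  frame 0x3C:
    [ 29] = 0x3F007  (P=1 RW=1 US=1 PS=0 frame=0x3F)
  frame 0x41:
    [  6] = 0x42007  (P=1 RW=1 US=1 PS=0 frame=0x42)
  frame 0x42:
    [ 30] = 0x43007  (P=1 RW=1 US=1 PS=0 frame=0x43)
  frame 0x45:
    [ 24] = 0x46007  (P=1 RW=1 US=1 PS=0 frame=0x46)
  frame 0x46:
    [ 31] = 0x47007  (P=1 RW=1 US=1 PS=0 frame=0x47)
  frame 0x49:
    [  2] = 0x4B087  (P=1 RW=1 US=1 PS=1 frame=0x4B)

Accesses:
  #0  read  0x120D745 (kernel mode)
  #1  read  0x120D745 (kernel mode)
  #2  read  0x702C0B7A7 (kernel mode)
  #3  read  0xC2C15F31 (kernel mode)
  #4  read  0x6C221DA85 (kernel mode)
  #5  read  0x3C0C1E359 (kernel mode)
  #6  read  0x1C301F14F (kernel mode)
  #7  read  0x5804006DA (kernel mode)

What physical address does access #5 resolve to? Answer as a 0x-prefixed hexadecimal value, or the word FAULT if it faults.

Per-access translation:
#0 VA=0x120D745 (r,kernel):
  L0 @0x20[0] → 0x22007  P=1,RW=1,US=1,PS=0
  L1 @0x22[9] → 0x25007  P=1,RW=1,US=1,PS=0
  L2 @0x25[13] → 0x27007  P=1,RW=1,US=1,PS=0
  ✓ 0x27745  — 3 lookups
#1 VA=0x120D745 (r,kernel):
  TLB hit vpn=0x120D → PA=0x27745
#2 VA=0x702C0B7A7 (r,kernel):
  L0 @0x20[28] → 0x2B007  P=1,RW=1,US=1,PS=0
  L1 @0x2B[22] → 0x2E007  P=1,RW=1,US=1,PS=0
  L2 @0x2E[11] → 0x32007  P=1,RW=1,US=1,PS=0
  ✓ 0x327A7  — 3 lookups
#3 VA=0xC2C15F31 (r,kernel):
  L0 @0x20[3] → 0x33007  P=1,RW=1,US=1,PS=0
  L1 @0x33[22] → 0x35007  P=1,RW=1,US=1,PS=0
  L2 @0x35[21] → 0x38007  P=1,RW=1,US=1,PS=0
  ✓ 0x38F31  — 3 lookups
#4 VA=0x6C221DA85 (r,kernel):
  L0 @0x20[27] → 0x39007  P=1,RW=1,US=1,PS=0
  L1 @0x39[17] → 0x3C007  P=1,RW=1,US=1,PS=0
  L2 @0x3C[29] → 0x3F007  P=1,RW=1,US=1,PS=0
  ✓ 0x3FA85  — 3 lookups
#5 VA=0x3C0C1E359 (r,kernel):
  L0 @0x20[15] → 0x41007  P=1,RW=1,US=1,PS=0
  L1 @0x41[6] → 0x42007  P=1,RW=1,US=1,PS=0
  L2 @0x42[30] → 0x43007  P=1,RW=1,US=1,PS=0
  ✓ 0x43359  — 3 lookups
#6 VA=0x1C301F14F (r,kernel):
  L0 @0x20[7] → 0x45007  P=1,RW=1,US=1,PS=0
  L1 @0x45[24] → 0x46007  P=1,RW=1,US=1,PS=0
  L2 @0x46[31] → 0x47007  P=1,RW=1,US=1,PS=0
  ✓ 0x4714F  — 3 lookups
#7 VA=0x5804006DA (r,kernel):
  L0 @0x20[22] → 0x49007  P=1,RW=1,US=1,PS=0
  L1 @0x49[2] → 0x4B087  P=1,RW=1,US=1,PS=1
  ✓ 0x4B6DA (huge @L1)  — 2 lookups

Access #5 PA: 0x43359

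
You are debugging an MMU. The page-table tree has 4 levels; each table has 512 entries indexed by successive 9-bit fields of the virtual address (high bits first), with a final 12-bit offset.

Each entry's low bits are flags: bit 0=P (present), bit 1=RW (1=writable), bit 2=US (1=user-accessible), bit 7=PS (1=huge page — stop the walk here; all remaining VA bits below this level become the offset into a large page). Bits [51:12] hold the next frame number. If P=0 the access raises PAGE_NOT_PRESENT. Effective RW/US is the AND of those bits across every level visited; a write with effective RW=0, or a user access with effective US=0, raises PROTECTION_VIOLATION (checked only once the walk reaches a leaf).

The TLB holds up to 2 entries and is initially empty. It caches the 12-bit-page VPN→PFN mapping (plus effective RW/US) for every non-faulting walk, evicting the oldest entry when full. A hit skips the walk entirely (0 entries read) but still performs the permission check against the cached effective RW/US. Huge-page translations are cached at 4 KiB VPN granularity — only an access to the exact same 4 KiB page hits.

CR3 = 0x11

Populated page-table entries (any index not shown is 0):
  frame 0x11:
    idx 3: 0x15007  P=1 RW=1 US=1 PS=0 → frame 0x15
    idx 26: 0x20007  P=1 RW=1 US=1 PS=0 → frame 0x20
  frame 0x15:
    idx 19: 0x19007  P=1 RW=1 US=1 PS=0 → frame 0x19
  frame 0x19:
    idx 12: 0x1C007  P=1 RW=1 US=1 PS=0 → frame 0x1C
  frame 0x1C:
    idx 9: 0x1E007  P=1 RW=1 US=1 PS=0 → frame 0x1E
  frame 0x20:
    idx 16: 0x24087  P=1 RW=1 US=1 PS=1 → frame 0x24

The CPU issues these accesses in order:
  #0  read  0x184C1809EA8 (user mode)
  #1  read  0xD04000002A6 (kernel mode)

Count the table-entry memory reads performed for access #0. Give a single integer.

Walk each access:
#0 VA=0x184C1809EA8 (r,user):
  L0: frame=0x11 idx=3 entry=0x15007 [P=1 RW=1 US=1 PS=0]
  L1: frame=0x15 idx=19 entry=0x19007 [P=1 RW=1 US=1 PS=0]
  L2: frame=0x19 idx=12 entry=0x1C007 [P=1 RW=1 US=1 PS=0]
  L3: frame=0x1C idx=9 entry=0x1E007 [P=1 RW=1 US=1 PS=0]
  ✓ 0x1EEA8  — 4 lookups
#1 VA=0xD04000002A6 (r,kernel):
  L0: frame=0x11 idx=26 entry=0x20007 [P=1 RW=1 US=1 PS=0]
  L1: frame=0x20 idx=16 entry=0x24087 [P=1 RW=1 US=1 PS=1]
  ✓ 0x242A6 (huge @L1)  — 2 lookups

Entries read for #0: 4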